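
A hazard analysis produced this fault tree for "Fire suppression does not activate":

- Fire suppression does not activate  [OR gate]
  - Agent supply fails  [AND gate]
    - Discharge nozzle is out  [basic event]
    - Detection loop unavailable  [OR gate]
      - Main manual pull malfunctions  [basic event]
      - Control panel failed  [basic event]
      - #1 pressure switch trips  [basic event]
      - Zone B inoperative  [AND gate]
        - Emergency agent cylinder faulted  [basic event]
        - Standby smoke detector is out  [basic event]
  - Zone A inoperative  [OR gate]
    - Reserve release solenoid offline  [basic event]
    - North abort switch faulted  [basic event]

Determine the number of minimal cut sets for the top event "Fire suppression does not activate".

Zone B inoperative [AND]: one cut set from each child combined → 1 × 1 = 1 cut set(s).
Detection loop unavailable [OR]: union of children's cut sets → 4 cut set(s).
Agent supply fails [AND]: one cut set from each child combined → 1 × 4 = 4 cut set(s).
Zone A inoperative [OR]: union of children's cut sets → 2 cut set(s).
Fire suppression does not activate [OR]: union of children's cut sets → 6 cut set(s).
Minimal cut sets: {Discharge nozzle is out, Main manual pull malfunctions}; {Control panel failed, Discharge nozzle is out}; {#1 pressure switch trips, Discharge nozzle is out}; {Discharge nozzle is out, Emergency agent cylinder faulted, Standby smoke detector is out}; {Reserve release solenoid offline}; {North abort switch faulted}.

6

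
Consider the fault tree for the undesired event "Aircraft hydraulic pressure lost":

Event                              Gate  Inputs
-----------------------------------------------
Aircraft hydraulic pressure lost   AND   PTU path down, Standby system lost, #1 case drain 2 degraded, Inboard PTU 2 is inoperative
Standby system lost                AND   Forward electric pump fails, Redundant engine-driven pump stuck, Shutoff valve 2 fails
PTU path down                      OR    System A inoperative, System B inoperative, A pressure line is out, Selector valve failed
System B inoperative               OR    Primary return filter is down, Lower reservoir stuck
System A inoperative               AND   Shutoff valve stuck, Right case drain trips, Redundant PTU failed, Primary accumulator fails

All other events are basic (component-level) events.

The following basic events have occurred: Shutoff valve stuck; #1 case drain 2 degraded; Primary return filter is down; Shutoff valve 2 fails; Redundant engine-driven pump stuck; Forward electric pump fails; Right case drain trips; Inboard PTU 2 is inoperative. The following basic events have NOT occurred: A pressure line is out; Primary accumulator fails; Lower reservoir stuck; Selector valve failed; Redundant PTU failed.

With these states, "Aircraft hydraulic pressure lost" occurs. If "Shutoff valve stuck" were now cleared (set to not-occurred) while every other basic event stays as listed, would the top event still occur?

Counterfactual: set "Shutoff valve stuck" to not occurred.
System A inoperative [AND]: Shutoff valve stuck=not, Right case drain trips=occurs, Redundant PTU failed=not, Primary accumulator fails=not → not all inputs occur → does not occur.
System B inoperative [OR]: Primary return filter is down=occurs, Lower reservoir stuck=not → at least one input occurs → occurs.
PTU path down [OR]: System A inoperative=not, System B inoperative=occurs, A pressure line is out=not, Selector valve failed=not → at least one input occurs → occurs.
Standby system lost [AND]: Forward electric pump fails=occurs, Redundant engine-driven pump stuck=occurs, Shutoff valve 2 fails=occurs → all inputs occur → occurs.
Aircraft hydraulic pressure lost [AND]: PTU path down=occurs, Standby system lost=occurs, #1 case drain 2 degraded=occurs, Inboard PTU 2 is inoperative=occurs → all inputs occur → occurs.

Yes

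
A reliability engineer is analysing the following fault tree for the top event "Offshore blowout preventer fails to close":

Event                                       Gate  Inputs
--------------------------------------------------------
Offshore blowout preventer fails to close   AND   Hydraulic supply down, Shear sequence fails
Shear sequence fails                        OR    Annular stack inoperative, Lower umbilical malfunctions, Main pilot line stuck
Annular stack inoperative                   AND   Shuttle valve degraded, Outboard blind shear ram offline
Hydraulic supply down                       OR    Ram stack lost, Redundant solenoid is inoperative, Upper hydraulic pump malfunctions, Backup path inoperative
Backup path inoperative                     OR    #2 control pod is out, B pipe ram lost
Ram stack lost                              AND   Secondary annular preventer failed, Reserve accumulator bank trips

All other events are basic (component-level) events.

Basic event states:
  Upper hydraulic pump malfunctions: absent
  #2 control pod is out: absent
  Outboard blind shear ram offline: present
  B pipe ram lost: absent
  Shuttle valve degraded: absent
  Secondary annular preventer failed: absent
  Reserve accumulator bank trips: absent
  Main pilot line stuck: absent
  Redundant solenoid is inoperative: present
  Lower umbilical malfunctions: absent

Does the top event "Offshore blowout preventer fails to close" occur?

Ram stack lost [AND]: Secondary annular preventer failed=not, Reserve accumulator bank trips=not → not all inputs occur → does not occur.
Backup path inoperative [OR]: #2 control pod is out=not, B pipe ram lost=not → no input occurs → does not occur.
Hydraulic supply down [OR]: Ram stack lost=not, Redundant solenoid is inoperative=occurs, Upper hydraulic pump malfunctions=not, Backup path inoperative=not → at least one input occurs → occurs.
Annular stack inoperative [AND]: Shuttle valve degraded=not, Outboard blind shear ram offline=occurs → not all inputs occur → does not occur.
Shear sequence fails [OR]: Annular stack inoperative=not, Lower umbilical malfunctions=not, Main pilot line stuck=not → no input occurs → does not occur.
Offshore blowout preventer fails to close [AND]: Hydraulic supply down=occurs, Shear sequence fails=not → not all inputs occur → does not occur.

No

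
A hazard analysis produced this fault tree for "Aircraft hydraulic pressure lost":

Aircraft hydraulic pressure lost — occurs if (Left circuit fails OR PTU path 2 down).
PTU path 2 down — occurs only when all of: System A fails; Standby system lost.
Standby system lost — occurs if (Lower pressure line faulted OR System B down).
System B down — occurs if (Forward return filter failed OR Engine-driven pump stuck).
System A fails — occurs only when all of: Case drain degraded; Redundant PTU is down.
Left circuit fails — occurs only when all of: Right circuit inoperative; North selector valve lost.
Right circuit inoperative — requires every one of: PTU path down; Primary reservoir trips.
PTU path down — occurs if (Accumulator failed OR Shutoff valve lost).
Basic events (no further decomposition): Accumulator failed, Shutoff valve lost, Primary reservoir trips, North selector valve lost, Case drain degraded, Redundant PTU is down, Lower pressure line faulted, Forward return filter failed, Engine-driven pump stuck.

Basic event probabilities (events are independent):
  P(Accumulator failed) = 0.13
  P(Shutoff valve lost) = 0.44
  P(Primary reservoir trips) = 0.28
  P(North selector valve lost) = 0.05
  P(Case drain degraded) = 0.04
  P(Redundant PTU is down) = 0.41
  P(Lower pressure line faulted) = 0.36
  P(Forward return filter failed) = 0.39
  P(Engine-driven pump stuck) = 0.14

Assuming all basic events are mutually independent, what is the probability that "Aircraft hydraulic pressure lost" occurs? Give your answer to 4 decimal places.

P(PTU path down) [OR] = 1 − (1−0.13) × (1−0.44) = 0.512800
P(Right circuit inoperative) [AND] = 0.512800 × 0.28 = 0.143584
P(Left circuit fails) [AND] = 0.143584 × 0.05 = 0.007179
P(System A fails) [AND] = 0.04 × 0.41 = 0.016400
P(System B down) [OR] = 1 − (1−0.39) × (1−0.14) = 0.475400
P(Standby system lost) [OR] = 1 − (1−0.36) × (1−0.475400) = 0.664256
P(PTU path 2 down) [AND] = 0.016400 × 0.664256 = 0.010894
P(Aircraft hydraulic pressure lost) [OR] = 1 − (1−0.007179) × (1−0.010894) = 0.017995
Rounded to 4 decimal places: P(Aircraft hydraulic pressure lost) ≈ 0.0180.

0.0180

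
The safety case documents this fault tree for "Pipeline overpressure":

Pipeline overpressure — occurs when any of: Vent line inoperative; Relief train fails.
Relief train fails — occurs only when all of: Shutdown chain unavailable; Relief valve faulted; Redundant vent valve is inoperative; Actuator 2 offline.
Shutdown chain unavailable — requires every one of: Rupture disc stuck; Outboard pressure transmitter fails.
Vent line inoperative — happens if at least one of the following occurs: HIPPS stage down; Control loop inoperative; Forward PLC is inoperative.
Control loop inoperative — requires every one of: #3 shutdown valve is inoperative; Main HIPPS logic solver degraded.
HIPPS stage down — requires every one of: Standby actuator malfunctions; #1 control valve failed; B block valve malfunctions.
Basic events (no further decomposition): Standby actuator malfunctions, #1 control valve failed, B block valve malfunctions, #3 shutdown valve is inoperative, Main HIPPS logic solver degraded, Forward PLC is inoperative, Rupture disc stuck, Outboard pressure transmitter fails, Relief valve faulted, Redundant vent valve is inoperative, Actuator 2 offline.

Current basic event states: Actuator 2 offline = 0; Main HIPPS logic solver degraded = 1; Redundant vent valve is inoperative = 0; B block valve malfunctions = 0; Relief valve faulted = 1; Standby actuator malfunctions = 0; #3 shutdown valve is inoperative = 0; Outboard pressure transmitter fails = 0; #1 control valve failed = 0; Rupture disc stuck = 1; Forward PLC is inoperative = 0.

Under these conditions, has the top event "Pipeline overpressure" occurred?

HIPPS stage down [AND]: Standby actuator malfunctions=not, #1 control valve failed=not, B block valve malfunctions=not → not all inputs occur → does not occur.
Control loop inoperative [AND]: #3 shutdown valve is inoperative=not, Main HIPPS logic solver degraded=occurs → not all inputs occur → does not occur.
Vent line inoperative [OR]: HIPPS stage down=not, Control loop inoperative=not, Forward PLC is inoperative=not → no input occurs → does not occur.
Shutdown chain unavailable [AND]: Rupture disc stuck=occurs, Outboard pressure transmitter fails=not → not all inputs occur → does not occur.
Relief train fails [AND]: Shutdown chain unavailable=not, Relief valve faulted=occurs, Redundant vent valve is inoperative=not, Actuator 2 offline=not → not all inputs occur → does not occur.
Pipeline overpressure [OR]: Vent line inoperative=not, Relief train fails=not → no input occurs → does not occur.

No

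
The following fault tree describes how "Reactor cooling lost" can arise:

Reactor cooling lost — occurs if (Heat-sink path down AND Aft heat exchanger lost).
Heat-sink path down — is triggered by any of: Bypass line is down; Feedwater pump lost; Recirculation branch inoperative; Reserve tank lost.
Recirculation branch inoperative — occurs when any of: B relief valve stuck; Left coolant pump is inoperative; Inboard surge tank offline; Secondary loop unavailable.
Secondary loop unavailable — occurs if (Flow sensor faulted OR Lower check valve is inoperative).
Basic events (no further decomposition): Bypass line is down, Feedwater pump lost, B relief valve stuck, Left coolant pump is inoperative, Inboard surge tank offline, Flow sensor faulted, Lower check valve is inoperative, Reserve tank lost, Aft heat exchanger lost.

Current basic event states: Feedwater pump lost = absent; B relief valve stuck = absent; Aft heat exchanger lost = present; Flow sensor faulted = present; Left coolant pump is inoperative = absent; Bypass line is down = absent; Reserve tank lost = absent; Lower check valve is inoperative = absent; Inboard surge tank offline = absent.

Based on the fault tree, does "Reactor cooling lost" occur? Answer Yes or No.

Yes

Secondary loop unavailable [OR]: Flow sensor faulted=occurs, Lower check valve is inoperative=not → at least one input occurs → occurs.
Recirculation branch inoperative [OR]: B relief valve stuck=not, Left coolant pump is inoperative=not, Inboard surge tank offline=not, Secondary loop unavailable=occurs → at least one input occurs → occurs.
Heat-sink path down [OR]: Bypass line is down=not, Feedwater pump lost=not, Recirculation branch inoperative=occurs, Reserve tank lost=not → at least one input occurs → occurs.
Reactor cooling lost [AND]: Heat-sink path down=occurs, Aft heat exchanger lost=occurs → all inputs occur → occurs.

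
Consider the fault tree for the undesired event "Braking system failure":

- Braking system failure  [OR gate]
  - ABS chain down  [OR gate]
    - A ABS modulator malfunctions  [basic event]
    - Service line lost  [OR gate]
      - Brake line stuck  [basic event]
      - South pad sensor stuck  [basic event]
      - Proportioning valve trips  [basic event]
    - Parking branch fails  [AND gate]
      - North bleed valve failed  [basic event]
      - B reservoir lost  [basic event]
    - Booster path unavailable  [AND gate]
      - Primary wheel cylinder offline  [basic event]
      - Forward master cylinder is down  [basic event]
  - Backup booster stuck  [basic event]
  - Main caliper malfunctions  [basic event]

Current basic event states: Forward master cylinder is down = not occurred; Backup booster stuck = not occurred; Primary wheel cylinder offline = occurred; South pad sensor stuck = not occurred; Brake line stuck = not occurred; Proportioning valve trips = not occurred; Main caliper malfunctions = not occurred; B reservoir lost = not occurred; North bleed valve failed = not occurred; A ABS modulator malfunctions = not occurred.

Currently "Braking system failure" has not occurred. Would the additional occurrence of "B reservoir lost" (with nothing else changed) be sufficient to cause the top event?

No

Counterfactual: set "B reservoir lost" to occurred.
Service line lost [OR]: Brake line stuck=not, South pad sensor stuck=not, Proportioning valve trips=not → no input occurs → does not occur.
Parking branch fails [AND]: North bleed valve failed=not, B reservoir lost=occurs → not all inputs occur → does not occur.
Booster path unavailable [AND]: Primary wheel cylinder offline=occurs, Forward master cylinder is down=not → not all inputs occur → does not occur.
ABS chain down [OR]: A ABS modulator malfunctions=not, Service line lost=not, Parking branch fails=not, Booster path unavailable=not → no input occurs → does not occur.
Braking system failure [OR]: ABS chain down=not, Backup booster stuck=not, Main caliper malfunctions=not → no input occurs → does not occur.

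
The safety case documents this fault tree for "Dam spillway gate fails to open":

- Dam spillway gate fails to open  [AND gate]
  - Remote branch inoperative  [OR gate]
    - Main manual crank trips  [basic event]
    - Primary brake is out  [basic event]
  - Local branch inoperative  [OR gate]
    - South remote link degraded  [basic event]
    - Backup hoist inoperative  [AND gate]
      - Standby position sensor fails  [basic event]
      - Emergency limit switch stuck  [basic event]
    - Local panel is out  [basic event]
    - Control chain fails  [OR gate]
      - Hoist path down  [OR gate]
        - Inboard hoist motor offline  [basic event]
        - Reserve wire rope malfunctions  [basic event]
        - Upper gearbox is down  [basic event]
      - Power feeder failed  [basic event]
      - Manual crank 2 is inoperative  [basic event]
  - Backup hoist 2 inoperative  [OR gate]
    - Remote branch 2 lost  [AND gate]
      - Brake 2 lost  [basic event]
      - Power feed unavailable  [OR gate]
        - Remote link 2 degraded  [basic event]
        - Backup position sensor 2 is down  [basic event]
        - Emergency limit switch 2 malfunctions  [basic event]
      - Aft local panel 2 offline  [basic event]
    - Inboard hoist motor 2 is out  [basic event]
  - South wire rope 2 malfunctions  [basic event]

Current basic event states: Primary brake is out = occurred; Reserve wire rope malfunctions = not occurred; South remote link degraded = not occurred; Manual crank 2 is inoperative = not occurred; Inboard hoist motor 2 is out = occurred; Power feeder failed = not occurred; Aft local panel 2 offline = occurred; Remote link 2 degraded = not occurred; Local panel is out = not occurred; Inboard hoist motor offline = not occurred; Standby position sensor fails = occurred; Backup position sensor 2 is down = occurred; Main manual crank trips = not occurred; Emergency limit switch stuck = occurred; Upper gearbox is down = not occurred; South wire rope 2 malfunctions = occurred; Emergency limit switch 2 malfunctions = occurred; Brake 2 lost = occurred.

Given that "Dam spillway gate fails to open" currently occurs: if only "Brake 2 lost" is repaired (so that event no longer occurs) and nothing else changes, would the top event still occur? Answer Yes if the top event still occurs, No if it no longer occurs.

Yes

Counterfactual: set "Brake 2 lost" to not occurred.
Remote branch inoperative [OR]: Main manual crank trips=not, Primary brake is out=occurs → at least one input occurs → occurs.
Backup hoist inoperative [AND]: Standby position sensor fails=occurs, Emergency limit switch stuck=occurs → all inputs occur → occurs.
Hoist path down [OR]: Inboard hoist motor offline=not, Reserve wire rope malfunctions=not, Upper gearbox is down=not → no input occurs → does not occur.
Control chain fails [OR]: Hoist path down=not, Power feeder failed=not, Manual crank 2 is inoperative=not → no input occurs → does not occur.
Local branch inoperative [OR]: South remote link degraded=not, Backup hoist inoperative=occurs, Local panel is out=not, Control chain fails=not → at least one input occurs → occurs.
Power feed unavailable [OR]: Remote link 2 degraded=not, Backup position sensor 2 is down=occurs, Emergency limit switch 2 malfunctions=occurs → at least one input occurs → occurs.
Remote branch 2 lost [AND]: Brake 2 lost=not, Power feed unavailable=occurs, Aft local panel 2 offline=occurs → not all inputs occur → does not occur.
Backup hoist 2 inoperative [OR]: Remote branch 2 lost=not, Inboard hoist motor 2 is out=occurs → at least one input occurs → occurs.
Dam spillway gate fails to open [AND]: Remote branch inoperative=occurs, Local branch inoperative=occurs, Backup hoist 2 inoperative=occurs, South wire rope 2 malfunctions=occurs → all inputs occur → occurs.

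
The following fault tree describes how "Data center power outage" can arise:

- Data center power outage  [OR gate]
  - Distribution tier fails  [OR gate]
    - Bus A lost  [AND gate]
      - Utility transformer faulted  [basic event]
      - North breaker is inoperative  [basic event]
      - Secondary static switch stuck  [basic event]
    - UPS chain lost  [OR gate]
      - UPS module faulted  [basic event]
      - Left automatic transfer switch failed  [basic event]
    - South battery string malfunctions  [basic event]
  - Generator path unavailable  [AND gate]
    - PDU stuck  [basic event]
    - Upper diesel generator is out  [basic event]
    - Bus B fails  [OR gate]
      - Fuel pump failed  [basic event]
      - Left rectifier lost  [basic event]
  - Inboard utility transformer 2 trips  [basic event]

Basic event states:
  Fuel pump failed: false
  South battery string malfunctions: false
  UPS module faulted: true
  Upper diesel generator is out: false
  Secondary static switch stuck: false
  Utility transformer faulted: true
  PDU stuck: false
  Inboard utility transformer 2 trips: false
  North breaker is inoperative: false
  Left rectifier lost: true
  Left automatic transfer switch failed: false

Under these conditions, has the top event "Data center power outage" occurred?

Yes

Bus A lost [AND]: Utility transformer faulted=occurs, North breaker is inoperative=not, Secondary static switch stuck=not → not all inputs occur → does not occur.
UPS chain lost [OR]: UPS module faulted=occurs, Left automatic transfer switch failed=not → at least one input occurs → occurs.
Distribution tier fails [OR]: Bus A lost=not, UPS chain lost=occurs, South battery string malfunctions=not → at least one input occurs → occurs.
Bus B fails [OR]: Fuel pump failed=not, Left rectifier lost=occurs → at least one input occurs → occurs.
Generator path unavailable [AND]: PDU stuck=not, Upper diesel generator is out=not, Bus B fails=occurs → not all inputs occur → does not occur.
Data center power outage [OR]: Distribution tier fails=occurs, Generator path unavailable=not, Inboard utility transformer 2 trips=not → at least one input occurs → occurs.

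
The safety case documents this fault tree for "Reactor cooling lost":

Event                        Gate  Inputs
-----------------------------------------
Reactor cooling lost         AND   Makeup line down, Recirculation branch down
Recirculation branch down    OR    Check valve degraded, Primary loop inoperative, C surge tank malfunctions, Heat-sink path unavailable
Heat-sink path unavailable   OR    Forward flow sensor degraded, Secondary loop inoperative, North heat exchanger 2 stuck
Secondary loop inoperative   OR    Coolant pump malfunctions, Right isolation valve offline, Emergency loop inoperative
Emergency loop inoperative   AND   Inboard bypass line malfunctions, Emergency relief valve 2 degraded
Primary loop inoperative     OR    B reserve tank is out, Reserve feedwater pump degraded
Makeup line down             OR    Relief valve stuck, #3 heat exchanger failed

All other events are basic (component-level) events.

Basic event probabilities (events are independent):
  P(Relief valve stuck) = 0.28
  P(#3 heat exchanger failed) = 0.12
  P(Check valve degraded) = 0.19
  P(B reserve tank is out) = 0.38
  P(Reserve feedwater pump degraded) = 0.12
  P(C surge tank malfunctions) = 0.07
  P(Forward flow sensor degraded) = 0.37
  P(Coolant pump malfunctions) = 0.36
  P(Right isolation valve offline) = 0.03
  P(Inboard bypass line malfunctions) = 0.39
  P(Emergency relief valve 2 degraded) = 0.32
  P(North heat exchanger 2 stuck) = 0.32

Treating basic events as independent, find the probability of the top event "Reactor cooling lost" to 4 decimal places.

0.3313

P(Makeup line down) [OR] = 1 − (1−0.28) × (1−0.12) = 0.366400
P(Primary loop inoperative) [OR] = 1 − (1−0.38) × (1−0.12) = 0.454400
P(Emergency loop inoperative) [AND] = 0.39 × 0.32 = 0.124800
P(Secondary loop inoperative) [OR] = 1 − (1−0.36) × (1−0.03) × (1−0.124800) = 0.456676
P(Heat-sink path unavailable) [OR] = 1 − (1−0.37) × (1−0.456676) × (1−0.32) = 0.767240
P(Recirculation branch down) [OR] = 1 − (1−0.19) × (1−0.454400) × (1−0.07) × (1−0.767240) = 0.904336
P(Reactor cooling lost) [AND] = 0.366400 × 0.904336 = 0.331349
Rounded to 4 decimal places: P(Reactor cooling lost) ≈ 0.3313.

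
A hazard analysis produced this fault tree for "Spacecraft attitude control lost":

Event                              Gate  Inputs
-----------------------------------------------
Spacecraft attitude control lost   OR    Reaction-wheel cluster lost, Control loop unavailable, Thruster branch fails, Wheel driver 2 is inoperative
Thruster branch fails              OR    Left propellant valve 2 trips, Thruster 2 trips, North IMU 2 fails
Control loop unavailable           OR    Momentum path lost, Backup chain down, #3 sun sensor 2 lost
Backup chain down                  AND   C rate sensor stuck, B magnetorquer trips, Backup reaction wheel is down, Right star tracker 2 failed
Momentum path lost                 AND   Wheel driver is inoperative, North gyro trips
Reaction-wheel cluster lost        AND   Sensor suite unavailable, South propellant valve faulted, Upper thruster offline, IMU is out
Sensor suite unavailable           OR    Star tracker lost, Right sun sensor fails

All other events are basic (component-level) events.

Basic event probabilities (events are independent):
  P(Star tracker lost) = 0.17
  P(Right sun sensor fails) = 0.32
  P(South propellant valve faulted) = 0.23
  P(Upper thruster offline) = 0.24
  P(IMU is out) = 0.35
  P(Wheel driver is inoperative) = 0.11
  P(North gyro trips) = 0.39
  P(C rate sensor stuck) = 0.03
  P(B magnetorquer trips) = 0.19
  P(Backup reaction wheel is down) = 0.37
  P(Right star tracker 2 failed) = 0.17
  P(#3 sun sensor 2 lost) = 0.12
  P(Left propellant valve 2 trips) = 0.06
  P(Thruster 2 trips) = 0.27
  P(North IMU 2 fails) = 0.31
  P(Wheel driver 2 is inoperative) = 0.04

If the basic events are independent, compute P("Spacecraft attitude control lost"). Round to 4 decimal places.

P(Sensor suite unavailable) [OR] = 1 − (1−0.17) × (1−0.32) = 0.435600
P(Reaction-wheel cluster lost) [AND] = 0.435600 × 0.23 × 0.24 × 0.35 = 0.008416
P(Momentum path lost) [AND] = 0.11 × 0.39 = 0.042900
P(Backup chain down) [AND] = 0.03 × 0.19 × 0.37 × 0.17 = 0.000359
P(Control loop unavailable) [OR] = 1 − (1−0.042900) × (1−0.000359) × (1−0.12) = 0.158054
P(Thruster branch fails) [OR] = 1 − (1−0.06) × (1−0.27) × (1−0.31) = 0.526522
P(Spacecraft attitude control lost) [OR] = 1 − (1−0.008416) × (1−0.158054) × (1−0.526522) × (1−0.04) = 0.620524
Rounded to 4 decimal places: P(Spacecraft attitude control lost) ≈ 0.6205.

0.6205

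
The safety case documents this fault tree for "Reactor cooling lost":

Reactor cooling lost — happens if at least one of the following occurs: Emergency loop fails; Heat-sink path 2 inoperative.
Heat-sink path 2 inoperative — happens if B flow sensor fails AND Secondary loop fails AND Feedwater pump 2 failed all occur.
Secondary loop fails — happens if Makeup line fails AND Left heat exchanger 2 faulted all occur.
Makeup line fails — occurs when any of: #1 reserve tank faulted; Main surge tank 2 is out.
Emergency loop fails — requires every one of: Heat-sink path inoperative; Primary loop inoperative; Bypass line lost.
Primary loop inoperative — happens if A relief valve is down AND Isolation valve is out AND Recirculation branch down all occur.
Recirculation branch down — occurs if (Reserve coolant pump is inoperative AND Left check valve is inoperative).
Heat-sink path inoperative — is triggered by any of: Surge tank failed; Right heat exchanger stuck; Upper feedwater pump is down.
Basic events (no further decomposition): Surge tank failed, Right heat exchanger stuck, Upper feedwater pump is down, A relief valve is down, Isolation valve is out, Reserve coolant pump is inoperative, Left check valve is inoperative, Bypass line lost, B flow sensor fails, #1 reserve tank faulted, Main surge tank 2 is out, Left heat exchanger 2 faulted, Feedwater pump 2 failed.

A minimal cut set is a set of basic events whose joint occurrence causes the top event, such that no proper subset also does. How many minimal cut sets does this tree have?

Heat-sink path inoperative [OR]: union of children's cut sets → 3 cut set(s).
Recirculation branch down [AND]: one cut set from each child combined → 1 × 1 = 1 cut set(s).
Primary loop inoperative [AND]: one cut set from each child combined → 1 × 1 × 1 = 1 cut set(s).
Emergency loop fails [AND]: one cut set from each child combined → 3 × 1 × 1 = 3 cut set(s).
Makeup line fails [OR]: union of children's cut sets → 2 cut set(s).
Secondary loop fails [AND]: one cut set from each child combined → 2 × 1 = 2 cut set(s).
Heat-sink path 2 inoperative [AND]: one cut set from each child combined → 1 × 2 × 1 = 2 cut set(s).
Reactor cooling lost [OR]: union of children's cut sets → 5 cut set(s).
Minimal cut sets: {A relief valve is down, Bypass line lost, Isolation valve is out, Left check valve is inoperative, Reserve coolant pump is inoperative, Surge tank failed}; {A relief valve is down, Bypass line lost, Isolation valve is out, Left check valve is inoperative, Reserve coolant pump is inoperative, Right heat exchanger stuck}; {A relief valve is down, Bypass line lost, Isolation valve is out, Left check valve is inoperative, Reserve coolant pump is inoperative, Upper feedwater pump is down}; {#1 reserve tank faulted, B flow sensor fails, Feedwater pump 2 failed, Left heat exchanger 2 faulted}; {B flow sensor fails, Feedwater pump 2 failed, Left heat exchanger 2 faulted, Main surge tank 2 is out}.

5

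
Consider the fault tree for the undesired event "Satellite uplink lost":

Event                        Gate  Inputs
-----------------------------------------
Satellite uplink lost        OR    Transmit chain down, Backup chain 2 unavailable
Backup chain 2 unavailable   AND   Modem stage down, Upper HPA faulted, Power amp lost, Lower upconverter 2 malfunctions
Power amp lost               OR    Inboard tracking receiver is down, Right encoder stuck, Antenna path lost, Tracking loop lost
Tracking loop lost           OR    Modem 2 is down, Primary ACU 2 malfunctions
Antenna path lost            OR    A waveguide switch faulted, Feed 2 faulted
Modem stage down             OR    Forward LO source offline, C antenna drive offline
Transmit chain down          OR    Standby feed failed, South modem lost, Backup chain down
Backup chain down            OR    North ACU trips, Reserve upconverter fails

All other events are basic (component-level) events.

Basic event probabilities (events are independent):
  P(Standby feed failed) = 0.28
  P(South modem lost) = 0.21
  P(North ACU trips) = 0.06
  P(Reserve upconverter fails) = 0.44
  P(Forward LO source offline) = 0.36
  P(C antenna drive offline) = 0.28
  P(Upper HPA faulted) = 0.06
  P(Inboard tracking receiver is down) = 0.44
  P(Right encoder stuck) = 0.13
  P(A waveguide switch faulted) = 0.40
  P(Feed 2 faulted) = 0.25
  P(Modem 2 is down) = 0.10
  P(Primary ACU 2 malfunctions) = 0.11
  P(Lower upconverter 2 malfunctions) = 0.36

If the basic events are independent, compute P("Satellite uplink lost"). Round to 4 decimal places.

P(Backup chain down) [OR] = 1 − (1−0.06) × (1−0.44) = 0.473600
P(Transmit chain down) [OR] = 1 − (1−0.28) × (1−0.21) × (1−0.473600) = 0.700584
P(Modem stage down) [OR] = 1 − (1−0.36) × (1−0.28) = 0.539200
P(Antenna path lost) [OR] = 1 − (1−0.40) × (1−0.25) = 0.550000
P(Tracking loop lost) [OR] = 1 − (1−0.10) × (1−0.11) = 0.199000
P(Power amp lost) [OR] = 1 − (1−0.44) × (1−0.13) × (1−0.550000) × (1−0.199000) = 0.824389
P(Backup chain 2 unavailable) [AND] = 0.539200 × 0.06 × 0.824389 × 0.36 = 0.009601
P(Satellite uplink lost) [OR] = 1 − (1−0.700584) × (1−0.009601) = 0.703459
Rounded to 4 decimal places: P(Satellite uplink lost) ≈ 0.7035.

0.7035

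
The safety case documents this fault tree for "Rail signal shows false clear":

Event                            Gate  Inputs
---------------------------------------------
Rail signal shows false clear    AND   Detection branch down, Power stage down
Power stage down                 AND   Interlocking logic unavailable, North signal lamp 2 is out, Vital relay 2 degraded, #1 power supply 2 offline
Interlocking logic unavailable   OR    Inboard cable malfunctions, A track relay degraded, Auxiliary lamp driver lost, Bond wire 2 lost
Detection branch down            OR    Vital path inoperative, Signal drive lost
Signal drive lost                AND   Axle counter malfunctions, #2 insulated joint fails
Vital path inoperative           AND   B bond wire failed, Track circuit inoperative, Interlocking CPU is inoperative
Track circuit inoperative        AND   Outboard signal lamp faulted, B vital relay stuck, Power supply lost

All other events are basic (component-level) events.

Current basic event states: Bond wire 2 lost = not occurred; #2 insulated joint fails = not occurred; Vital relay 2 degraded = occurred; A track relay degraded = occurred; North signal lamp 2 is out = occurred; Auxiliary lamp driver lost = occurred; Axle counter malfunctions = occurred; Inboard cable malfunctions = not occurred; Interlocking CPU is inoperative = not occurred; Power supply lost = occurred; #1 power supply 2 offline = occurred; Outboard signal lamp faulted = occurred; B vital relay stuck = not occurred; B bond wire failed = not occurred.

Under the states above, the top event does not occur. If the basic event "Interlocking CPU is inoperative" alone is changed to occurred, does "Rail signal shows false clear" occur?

No

Counterfactual: set "Interlocking CPU is inoperative" to occurred.
Track circuit inoperative [AND]: Outboard signal lamp faulted=occurs, B vital relay stuck=not, Power supply lost=occurs → not all inputs occur → does not occur.
Vital path inoperative [AND]: B bond wire failed=not, Track circuit inoperative=not, Interlocking CPU is inoperative=occurs → not all inputs occur → does not occur.
Signal drive lost [AND]: Axle counter malfunctions=occurs, #2 insulated joint fails=not → not all inputs occur → does not occur.
Detection branch down [OR]: Vital path inoperative=not, Signal drive lost=not → no input occurs → does not occur.
Interlocking logic unavailable [OR]: Inboard cable malfunctions=not, A track relay degraded=occurs, Auxiliary lamp driver lost=occurs, Bond wire 2 lost=not → at least one input occurs → occurs.
Power stage down [AND]: Interlocking logic unavailable=occurs, North signal lamp 2 is out=occurs, Vital relay 2 degraded=occurs, #1 power supply 2 offline=occurs → all inputs occur → occurs.
Rail signal shows false clear [AND]: Detection branch down=not, Power stage down=occurs → not all inputs occur → does not occur.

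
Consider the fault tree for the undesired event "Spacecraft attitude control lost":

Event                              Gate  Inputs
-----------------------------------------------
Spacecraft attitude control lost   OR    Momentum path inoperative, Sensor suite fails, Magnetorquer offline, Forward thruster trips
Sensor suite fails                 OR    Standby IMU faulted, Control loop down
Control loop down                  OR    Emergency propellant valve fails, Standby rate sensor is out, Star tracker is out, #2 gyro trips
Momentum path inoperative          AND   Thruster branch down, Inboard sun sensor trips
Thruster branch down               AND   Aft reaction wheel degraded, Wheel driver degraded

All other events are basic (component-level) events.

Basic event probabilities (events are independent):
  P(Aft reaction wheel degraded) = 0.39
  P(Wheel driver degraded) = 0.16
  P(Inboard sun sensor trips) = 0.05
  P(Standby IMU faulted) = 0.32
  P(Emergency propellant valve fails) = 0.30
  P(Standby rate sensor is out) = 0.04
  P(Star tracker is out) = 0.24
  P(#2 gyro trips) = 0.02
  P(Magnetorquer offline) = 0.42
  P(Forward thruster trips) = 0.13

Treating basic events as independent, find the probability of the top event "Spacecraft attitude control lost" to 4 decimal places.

P(Thruster branch down) [AND] = 0.39 × 0.16 = 0.062400
P(Momentum path inoperative) [AND] = 0.062400 × 0.05 = 0.003120
P(Control loop down) [OR] = 1 − (1−0.30) × (1−0.04) × (1−0.24) × (1−0.02) = 0.499494
P(Sensor suite fails) [OR] = 1 − (1−0.32) × (1−0.499494) = 0.659656
P(Spacecraft attitude control lost) [OR] = 1 − (1−0.003120) × (1−0.659656) × (1−0.42) × (1−0.13) = 0.828798
Rounded to 4 decimal places: P(Spacecraft attitude control lost) ≈ 0.8288.

0.8288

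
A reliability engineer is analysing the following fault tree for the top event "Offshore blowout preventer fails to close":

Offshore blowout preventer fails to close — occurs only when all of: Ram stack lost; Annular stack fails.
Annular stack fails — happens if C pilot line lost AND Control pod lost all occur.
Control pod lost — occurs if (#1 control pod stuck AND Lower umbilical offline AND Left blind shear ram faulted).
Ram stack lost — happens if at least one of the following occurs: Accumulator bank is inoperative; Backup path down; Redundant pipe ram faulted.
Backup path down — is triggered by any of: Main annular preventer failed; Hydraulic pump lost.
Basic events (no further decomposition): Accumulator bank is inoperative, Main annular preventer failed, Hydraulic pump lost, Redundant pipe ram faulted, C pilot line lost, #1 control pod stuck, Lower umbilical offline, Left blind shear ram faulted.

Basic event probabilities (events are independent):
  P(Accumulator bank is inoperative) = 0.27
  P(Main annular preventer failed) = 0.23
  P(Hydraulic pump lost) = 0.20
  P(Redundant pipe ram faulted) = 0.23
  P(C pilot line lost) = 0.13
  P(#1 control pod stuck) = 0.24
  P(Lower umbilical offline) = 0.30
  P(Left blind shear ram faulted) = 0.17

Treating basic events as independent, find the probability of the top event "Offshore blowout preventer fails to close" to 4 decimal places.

P(Backup path down) [OR] = 1 − (1−0.23) × (1−0.20) = 0.384000
P(Ram stack lost) [OR] = 1 − (1−0.27) × (1−0.384000) × (1−0.23) = 0.653746
P(Control pod lost) [AND] = 0.24 × 0.30 × 0.17 = 0.012240
P(Annular stack fails) [AND] = 0.13 × 0.012240 = 0.001591
P(Offshore blowout preventer fails to close) [AND] = 0.653746 × 0.001591 = 0.001040
Rounded to 4 decimal places: P(Offshore blowout preventer fails to close) ≈ 0.0010.

0.0010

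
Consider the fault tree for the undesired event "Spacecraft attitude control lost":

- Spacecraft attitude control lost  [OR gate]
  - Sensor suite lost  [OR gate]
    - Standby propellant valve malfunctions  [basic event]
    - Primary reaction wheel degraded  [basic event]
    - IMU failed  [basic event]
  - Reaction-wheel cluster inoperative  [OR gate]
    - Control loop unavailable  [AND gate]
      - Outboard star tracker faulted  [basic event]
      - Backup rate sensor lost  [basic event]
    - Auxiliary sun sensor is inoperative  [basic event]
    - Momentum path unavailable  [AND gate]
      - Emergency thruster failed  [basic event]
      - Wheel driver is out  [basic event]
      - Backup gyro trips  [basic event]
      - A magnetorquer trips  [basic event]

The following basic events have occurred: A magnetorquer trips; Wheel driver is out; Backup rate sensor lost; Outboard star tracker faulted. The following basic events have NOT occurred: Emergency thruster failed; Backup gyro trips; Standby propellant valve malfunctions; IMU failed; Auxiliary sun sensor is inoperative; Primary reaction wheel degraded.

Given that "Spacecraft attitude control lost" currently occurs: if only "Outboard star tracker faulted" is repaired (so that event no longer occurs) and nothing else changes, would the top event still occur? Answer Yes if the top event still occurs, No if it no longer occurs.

Counterfactual: set "Outboard star tracker faulted" to not occurred.
Sensor suite lost [OR]: Standby propellant valve malfunctions=not, Primary reaction wheel degraded=not, IMU failed=not → no input occurs → does not occur.
Control loop unavailable [AND]: Outboard star tracker faulted=not, Backup rate sensor lost=occurs → not all inputs occur → does not occur.
Momentum path unavailable [AND]: Emergency thruster failed=not, Wheel driver is out=occurs, Backup gyro trips=not, A magnetorquer trips=occurs → not all inputs occur → does not occur.
Reaction-wheel cluster inoperative [OR]: Control loop unavailable=not, Auxiliary sun sensor is inoperative=not, Momentum path unavailable=not → no input occurs → does not occur.
Spacecraft attitude control lost [OR]: Sensor suite lost=not, Reaction-wheel cluster inoperative=not → no input occurs → does not occur.

No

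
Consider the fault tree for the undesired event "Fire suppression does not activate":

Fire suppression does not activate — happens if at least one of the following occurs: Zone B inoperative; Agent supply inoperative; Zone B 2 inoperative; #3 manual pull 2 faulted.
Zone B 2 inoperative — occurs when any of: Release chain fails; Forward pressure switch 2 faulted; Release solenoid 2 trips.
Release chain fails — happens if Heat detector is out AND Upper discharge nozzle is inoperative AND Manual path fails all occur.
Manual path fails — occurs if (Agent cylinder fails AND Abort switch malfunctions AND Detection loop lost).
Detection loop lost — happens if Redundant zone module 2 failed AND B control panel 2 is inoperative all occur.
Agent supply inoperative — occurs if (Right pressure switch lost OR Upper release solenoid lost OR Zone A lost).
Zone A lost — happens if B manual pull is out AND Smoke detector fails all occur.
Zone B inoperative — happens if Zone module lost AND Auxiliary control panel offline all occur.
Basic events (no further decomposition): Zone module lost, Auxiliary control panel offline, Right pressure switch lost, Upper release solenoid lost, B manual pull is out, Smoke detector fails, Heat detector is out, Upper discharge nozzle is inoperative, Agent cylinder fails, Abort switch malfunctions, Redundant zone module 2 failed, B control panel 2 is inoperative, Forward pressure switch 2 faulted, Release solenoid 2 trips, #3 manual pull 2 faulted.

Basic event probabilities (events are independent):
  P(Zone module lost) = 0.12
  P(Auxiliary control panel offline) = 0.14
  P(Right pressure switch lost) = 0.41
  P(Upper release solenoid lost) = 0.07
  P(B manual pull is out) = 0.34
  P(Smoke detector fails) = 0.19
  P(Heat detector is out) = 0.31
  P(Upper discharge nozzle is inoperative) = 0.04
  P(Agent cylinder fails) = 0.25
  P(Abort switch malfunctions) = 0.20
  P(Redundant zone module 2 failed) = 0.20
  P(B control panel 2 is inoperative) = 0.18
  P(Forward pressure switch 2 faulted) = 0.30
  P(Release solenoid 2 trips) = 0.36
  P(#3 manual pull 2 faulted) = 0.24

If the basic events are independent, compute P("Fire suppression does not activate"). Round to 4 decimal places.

0.8282

P(Zone B inoperative) [AND] = 0.12 × 0.14 = 0.016800
P(Zone A lost) [AND] = 0.34 × 0.19 = 0.064600
P(Agent supply inoperative) [OR] = 1 − (1−0.41) × (1−0.07) × (1−0.064600) = 0.486746
P(Detection loop lost) [AND] = 0.20 × 0.18 = 0.036000
P(Manual path fails) [AND] = 0.25 × 0.20 × 0.036000 = 0.001800
P(Release chain fails) [AND] = 0.31 × 0.04 × 0.001800 = 0.000022
P(Zone B 2 inoperative) [OR] = 1 − (1−0.000022) × (1−0.30) × (1−0.36) = 0.552010
P(Fire suppression does not activate) [OR] = 1 − (1−0.016800) × (1−0.486746) × (1−0.552010) × (1−0.24) = 0.828187
Rounded to 4 decimal places: P(Fire suppression does not activate) ≈ 0.8282.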